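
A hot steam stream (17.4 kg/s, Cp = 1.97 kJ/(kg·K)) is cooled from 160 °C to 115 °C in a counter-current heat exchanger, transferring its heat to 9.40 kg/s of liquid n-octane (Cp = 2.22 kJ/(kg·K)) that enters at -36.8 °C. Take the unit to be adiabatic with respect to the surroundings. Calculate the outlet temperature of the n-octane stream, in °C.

T_c,out = 37.1 °C

Heat released by hot stream: Q = 17.4 × 1.97 × (160 − 115) = 1542.5 kJ/s
Energy balance on cold side (adiabatic exchanger): Q = ṁ_c·Cp_c·(T_c,out − T_c,in)
T_c,out = -36.8 + 1542.5/(9.40 × 2.22) = 37.117 °C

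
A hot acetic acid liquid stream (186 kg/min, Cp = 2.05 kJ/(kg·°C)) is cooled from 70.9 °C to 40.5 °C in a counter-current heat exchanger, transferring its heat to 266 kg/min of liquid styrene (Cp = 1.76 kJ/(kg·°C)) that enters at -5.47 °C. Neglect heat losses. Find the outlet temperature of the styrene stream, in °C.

T_c,out = 19.3 °C

Heat released by hot stream: Q = 186 × 2.05 × (70.9 − 40.5) = 11592 kJ/min
Energy balance on cold side (adiabatic exchanger): Q = ṁ_c·Cp_c·(T_c,out − T_c,in)
T_c,out = -5.47 + 11592/(266 × 1.76) = 19.29 °C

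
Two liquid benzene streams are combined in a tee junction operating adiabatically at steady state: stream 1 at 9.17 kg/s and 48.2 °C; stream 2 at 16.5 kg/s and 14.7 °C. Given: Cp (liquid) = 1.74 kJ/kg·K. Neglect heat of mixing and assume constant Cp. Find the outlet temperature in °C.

T_out = 26.7 °C

Adiabatic, steady state ⇒ Σ ṁᵢCp,ᵢ(T_out − Tᵢ) = 0
Σ ṁᵢCp,ᵢTᵢ = 9.17×1.74×48.2 + 16.5×1.74×14.7 = 1191.1
Σ ṁᵢCp,ᵢ = 9.17×1.74 + 16.5×1.74 = 44.666
T_out = 1191.1 / 44.666 = 26.667 °C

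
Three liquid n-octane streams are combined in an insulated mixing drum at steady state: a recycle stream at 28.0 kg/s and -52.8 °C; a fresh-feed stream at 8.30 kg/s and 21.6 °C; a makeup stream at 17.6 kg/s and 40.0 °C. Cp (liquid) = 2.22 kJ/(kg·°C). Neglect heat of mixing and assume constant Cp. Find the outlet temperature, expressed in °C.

T_out = -11.0 °C

No heat crosses the boundary, so H_out = H_in.
T_out = Σ ṁᵢCp,ᵢTᵢ / Σ ṁᵢCp,ᵢ
      = -1321.2 / 119.66 = -11.041 °C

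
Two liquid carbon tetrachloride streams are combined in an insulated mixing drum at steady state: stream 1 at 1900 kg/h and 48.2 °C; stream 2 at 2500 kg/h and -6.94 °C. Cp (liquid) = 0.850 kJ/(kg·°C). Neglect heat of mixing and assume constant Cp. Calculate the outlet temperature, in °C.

Adiabatic, steady state ⇒ Σ ṁᵢCp,ᵢ(T_out − Tᵢ) = 0
Σ ṁᵢCp,ᵢTᵢ = 1900×0.850×48.2 + 2500×0.850×-6.94 = 63096
Σ ṁᵢCp,ᵢ = 1900×0.850 + 2500×0.850 = 3740
T_out = 63096 / 3740 = 16.87 °C

T_out = 16.9 °C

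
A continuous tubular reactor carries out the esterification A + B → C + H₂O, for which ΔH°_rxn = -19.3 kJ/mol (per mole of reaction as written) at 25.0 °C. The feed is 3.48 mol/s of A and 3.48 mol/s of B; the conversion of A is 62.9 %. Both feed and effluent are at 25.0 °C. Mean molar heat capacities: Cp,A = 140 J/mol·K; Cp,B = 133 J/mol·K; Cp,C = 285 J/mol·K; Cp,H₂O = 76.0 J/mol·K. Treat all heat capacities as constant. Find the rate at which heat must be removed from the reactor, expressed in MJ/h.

Extent of reaction ξ = 0.629 × 3.48 = 2.1889 mol/s
Reaction term: ξ·ΔH°_rxn = 2.1889 × -19.3 = -42.246 kJ/s
Q = ΔH = -42.246 kJ/s = -42.246 kW
Heat removed = 152.09 MJ/h

Q_out = 152 MJ/h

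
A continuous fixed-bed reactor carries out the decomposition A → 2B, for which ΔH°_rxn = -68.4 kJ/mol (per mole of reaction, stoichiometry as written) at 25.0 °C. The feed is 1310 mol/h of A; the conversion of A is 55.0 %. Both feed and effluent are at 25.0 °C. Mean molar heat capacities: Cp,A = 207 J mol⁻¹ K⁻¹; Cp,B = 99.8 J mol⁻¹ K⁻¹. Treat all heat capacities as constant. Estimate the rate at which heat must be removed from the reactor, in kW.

Q_out = 13.7 kW

Extent of reaction ξ = 0.550 × 1310 = 720.5 mol/h
Reaction term: ξ·ΔH°_rxn = 720.5 × -68.4 = -49282 kJ/h
Q = ΔH = -49282 kJ/h = -13.69 kW
Heat removed = 13.69 kW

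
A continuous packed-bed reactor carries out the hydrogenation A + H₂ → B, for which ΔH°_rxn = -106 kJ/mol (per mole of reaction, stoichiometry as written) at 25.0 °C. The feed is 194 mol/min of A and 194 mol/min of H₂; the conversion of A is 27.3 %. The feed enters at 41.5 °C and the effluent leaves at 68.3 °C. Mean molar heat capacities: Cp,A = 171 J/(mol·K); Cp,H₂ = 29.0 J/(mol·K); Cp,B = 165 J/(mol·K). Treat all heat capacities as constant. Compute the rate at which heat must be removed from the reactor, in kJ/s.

Extent of reaction ξ = 0.273 × 194 = 52.962 mol/min
Reaction term: ξ·ΔH°_rxn = 52.962 × -106 = -5614 kJ/min
Sensible, feed 41.5→25 °C: -640.2 kJ/min
Outlet flows (mol/min): A 141.04, H₂ 141.04, B 52.962
Sensible, products 25→68.3 °C: 1599.8 kJ/min
Q = ΔH = -4654.4 kJ/min = -77.573 kW
Heat removed = 77.573 kJ/s

Q_out = 77.6 kJ/s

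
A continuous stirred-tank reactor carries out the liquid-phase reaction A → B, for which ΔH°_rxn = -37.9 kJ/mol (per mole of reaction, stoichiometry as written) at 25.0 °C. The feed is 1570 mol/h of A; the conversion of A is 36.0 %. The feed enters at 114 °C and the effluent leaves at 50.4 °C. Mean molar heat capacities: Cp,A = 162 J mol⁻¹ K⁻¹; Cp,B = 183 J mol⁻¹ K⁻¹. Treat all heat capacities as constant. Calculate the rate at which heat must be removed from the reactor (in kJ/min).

Q_out = 622 kJ/min

Extent of reaction ξ = 0.360 × 1570 = 565.2 mol/h
Reaction term: ξ·ΔH°_rxn = 565.2 × -37.9 = -21421 kJ/h
Sensible, feed 114→25 °C: -22636 kJ/h
Outlet flows (mol/h): A 1004.8, B 565.2
Sensible, products 25→50.4 °C: 6761.7 kJ/h
Q = ΔH = -37296 kJ/h = -10.36 kW
Heat removed = 621.59 kJ/min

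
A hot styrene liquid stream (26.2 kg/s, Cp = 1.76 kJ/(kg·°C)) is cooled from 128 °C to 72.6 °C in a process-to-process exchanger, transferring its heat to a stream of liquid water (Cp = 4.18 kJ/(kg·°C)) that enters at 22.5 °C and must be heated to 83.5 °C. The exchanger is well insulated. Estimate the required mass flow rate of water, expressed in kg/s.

Heat released by hot stream: Q = 26.2 × 1.76 × (128 − 72.6) = 2554.6 kJ/s
Energy balance on cold side (adiabatic exchanger): Q = ṁ_c·Cp_c·(T_c,out − T_c,in)
ṁ_c = 2554.6 / [4.18 × (83.5 − 22.5)] = 10.019 kg/s

ṁ_c = 10.0 kg/s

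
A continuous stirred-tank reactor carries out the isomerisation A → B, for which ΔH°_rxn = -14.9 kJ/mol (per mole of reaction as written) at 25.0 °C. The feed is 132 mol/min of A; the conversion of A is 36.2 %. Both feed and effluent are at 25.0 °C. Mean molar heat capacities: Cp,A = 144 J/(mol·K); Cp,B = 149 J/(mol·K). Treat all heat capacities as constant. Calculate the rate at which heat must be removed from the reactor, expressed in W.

Q_out = 11900 W

Extent of reaction ξ = 0.362 × 132 = 47.784 mol/min
Reaction term: ξ·ΔH°_rxn = 47.784 × -14.9 = -711.98 kJ/min
Q = ΔH = -711.98 kJ/min = -11.866 kW
Heat removed = 11866 W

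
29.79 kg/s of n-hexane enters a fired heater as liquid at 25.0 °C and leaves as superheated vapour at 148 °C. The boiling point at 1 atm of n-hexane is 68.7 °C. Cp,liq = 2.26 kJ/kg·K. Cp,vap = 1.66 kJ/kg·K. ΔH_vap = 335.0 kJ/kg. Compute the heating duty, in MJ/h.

Q = 60600 MJ/h

liquid 25.0→68.7 °C: 98.762 kJ/kg
vaporisation at 68.7 °C: 335 kJ/kg
vapour 68.7→148 °C: 131.64 kJ/kg
Δh = 98.762 + 335 + 131.64 = 565.4 kJ/kg
Q = ṁ·Δh = 29.79 kg/s × 565.4 kJ/kg = 16843 kJ/s
|Q| = 16843 kW = 60636 MJ/h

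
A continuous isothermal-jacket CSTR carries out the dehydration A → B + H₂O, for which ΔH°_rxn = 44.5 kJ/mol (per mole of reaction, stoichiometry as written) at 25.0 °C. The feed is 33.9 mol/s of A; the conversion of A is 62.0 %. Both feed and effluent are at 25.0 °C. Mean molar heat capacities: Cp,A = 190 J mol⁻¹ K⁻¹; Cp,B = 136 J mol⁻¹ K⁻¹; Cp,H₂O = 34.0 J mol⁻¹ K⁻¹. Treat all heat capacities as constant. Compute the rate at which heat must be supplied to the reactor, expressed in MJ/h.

Extent of reaction ξ = 0.620 × 33.9 = 21.018 mol/s
Reaction term: ξ·ΔH°_rxn = 21.018 × 44.5 = 935.3 kJ/s
Q = ΔH = 935.3 kJ/s = 935.3 kW
Heat supplied = 3367.1 MJ/h

Q_in = 3370 MJ/h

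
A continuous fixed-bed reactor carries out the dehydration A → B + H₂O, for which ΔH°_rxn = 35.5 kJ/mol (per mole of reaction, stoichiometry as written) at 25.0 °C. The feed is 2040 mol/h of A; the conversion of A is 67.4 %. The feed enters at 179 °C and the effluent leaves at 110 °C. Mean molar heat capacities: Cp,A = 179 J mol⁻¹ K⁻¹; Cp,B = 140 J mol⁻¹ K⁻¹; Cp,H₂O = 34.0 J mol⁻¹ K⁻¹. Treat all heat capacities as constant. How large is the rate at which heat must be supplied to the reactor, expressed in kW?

Extent of reaction ξ = 0.674 × 2040 = 1375 mol/h
Reaction term: ξ·ΔH°_rxn = 1375 × 35.5 = 48811 kJ/h
Sensible, feed 179→25 °C: -56235 kJ/h
Outlet flows (mol/h): A 665.04, B 1375, H₂O 1375
Sensible, products 25→110 °C: 30454 kJ/h
Q = ΔH = 23031 kJ/h = 6.3974 kW
Heat supplied = 6.3974 kW

Q_in = 6.40 kW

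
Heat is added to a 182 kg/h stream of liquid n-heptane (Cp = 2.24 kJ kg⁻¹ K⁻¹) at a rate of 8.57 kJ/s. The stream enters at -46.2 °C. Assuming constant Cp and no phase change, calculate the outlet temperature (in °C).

Q = 8.57 kJ/s = 30852 kJ/h
ΔT = Q/(ṁ·Cp) = 30852/(182×2.24) = 75.677 K
T_out = -46.2 + 75.677 = 29.477 °C

T_out = 29.5 °C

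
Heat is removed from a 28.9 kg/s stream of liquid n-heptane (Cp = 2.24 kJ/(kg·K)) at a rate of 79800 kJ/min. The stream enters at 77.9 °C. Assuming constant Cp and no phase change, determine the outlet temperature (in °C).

Q = 79800 kJ/min = 1330 kJ/s
ΔT = Q/(ṁ·Cp) = 1330/(28.9×2.24) = 20.545 K
T_out = 77.9 − 20.545 = 57.355 °C

T_out = 57.4 °C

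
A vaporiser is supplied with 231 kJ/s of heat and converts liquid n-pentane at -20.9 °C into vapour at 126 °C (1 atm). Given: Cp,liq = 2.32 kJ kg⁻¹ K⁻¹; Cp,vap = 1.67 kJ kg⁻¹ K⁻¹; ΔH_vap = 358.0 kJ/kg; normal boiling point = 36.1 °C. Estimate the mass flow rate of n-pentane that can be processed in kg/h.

ṁ = 1300 kg/h

Δh = 2.32×(36.1−-20.9) + 358.0 + 1.67×(126−36.1) = 640.37 kJ/kg
Q = 231 kJ/s = 231 kJ/s = 831600 kJ/h
ṁ = Q/Δh = 831600 / 640.37 = 1298.6 kg/h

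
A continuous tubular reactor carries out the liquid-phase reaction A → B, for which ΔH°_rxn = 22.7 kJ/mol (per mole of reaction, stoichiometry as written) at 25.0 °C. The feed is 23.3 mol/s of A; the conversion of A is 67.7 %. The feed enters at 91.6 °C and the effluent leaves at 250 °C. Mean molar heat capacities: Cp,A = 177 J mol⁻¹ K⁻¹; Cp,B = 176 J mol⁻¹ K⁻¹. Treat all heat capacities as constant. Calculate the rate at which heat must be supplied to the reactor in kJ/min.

Q_in = 60500 kJ/min

Extent of reaction ξ = 0.677 × 23.3 = 15.774 mol/s
Reaction term: ξ·ΔH°_rxn = 15.774 × 22.7 = 358.07 kJ/s
Sensible, feed 91.6→25 °C: -274.67 kJ/s
Outlet flows (mol/s): A 7.5259, B 15.774
Sensible, products 25→250 °C: 924.37 kJ/s
Q = ΔH = 1007.8 kJ/s = 1007.8 kW
Heat supplied = 60467 kJ/min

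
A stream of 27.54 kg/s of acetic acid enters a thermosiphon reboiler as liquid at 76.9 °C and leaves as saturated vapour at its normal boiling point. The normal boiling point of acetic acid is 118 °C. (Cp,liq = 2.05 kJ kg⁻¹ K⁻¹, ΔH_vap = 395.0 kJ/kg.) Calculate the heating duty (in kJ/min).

Q = 792000 kJ/min

liquid 76.9→118 °C: 84.255 kJ/kg
vaporisation at 118 °C: 395 kJ/kg
Δh = 84.255 + 395 = 479.25 kJ/kg
Q = ṁ·Δh = 27.54 kg/s × 479.25 kJ/kg = 13199 kJ/s
|Q| = 13199 kW = 791920 kJ/min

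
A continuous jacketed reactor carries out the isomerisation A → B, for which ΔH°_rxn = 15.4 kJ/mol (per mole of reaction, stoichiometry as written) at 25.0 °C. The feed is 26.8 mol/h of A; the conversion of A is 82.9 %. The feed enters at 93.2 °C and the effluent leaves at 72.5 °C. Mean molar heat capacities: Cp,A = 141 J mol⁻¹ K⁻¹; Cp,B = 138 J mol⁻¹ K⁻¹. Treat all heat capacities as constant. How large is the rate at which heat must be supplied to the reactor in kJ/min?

Q_in = 4.35 kJ/min

Extent of reaction ξ = 0.829 × 26.8 = 22.217 mol/h
Reaction term: ξ·ΔH°_rxn = 22.217 × 15.4 = 342.14 kJ/h
Sensible, feed 93.2→25 °C: -257.71 kJ/h
Outlet flows (mol/h): A 4.5828, B 22.217
Sensible, products 25→72.5 °C: 176.33 kJ/h
Q = ΔH = 260.76 kJ/h = 0.072433 kW
Heat supplied = 4.346 kJ/min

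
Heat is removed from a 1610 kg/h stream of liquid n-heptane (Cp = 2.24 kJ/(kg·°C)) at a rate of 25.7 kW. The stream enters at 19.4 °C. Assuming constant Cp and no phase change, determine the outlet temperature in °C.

Q = 25.7 kW = 92520 kJ/h
ΔT = Q/(ṁ·Cp) = 92520/(1610×2.24) = 25.654 K
T_out = 19.4 − 25.654 = -6.2544 °C

T_out = -6.25 °C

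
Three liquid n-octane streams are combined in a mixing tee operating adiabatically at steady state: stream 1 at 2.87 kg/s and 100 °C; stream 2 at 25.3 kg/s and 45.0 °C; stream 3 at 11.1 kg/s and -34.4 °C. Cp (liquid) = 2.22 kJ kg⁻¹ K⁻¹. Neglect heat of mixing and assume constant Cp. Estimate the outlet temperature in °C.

T_out = 26.6 °C

Adiabatic, steady state ⇒ Σ ṁᵢCp,ᵢ(T_out − Tᵢ) = 0
T_out = Σ ṁᵢCp,ᵢTᵢ / Σ ṁᵢCp,ᵢ
      = 2316.9 / 87.179 = 26.577 °C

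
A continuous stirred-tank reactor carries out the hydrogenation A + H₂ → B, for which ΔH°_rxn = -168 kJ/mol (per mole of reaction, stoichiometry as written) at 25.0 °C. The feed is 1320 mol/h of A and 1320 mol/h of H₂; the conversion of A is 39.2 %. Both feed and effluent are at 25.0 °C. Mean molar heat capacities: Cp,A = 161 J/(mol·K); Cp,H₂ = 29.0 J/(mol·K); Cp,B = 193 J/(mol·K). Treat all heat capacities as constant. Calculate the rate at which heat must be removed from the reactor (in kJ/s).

Extent of reaction ξ = 0.392 × 1320 = 517.44 mol/h
Reaction term: ξ·ΔH°_rxn = 517.44 × -168 = -86930 kJ/h
Q = ΔH = -86930 kJ/h = -24.147 kW
Heat removed = 24.147 kJ/s

Q_out = 24.1 kJ/s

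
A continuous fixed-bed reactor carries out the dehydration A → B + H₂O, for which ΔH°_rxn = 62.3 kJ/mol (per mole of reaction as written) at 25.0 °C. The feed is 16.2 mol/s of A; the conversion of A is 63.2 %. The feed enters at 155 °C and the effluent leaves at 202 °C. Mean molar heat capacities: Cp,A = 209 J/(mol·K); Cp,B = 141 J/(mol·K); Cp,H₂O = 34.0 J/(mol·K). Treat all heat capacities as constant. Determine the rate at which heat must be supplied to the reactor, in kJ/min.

Extent of reaction ξ = 0.632 × 16.2 = 10.238 mol/s
Reaction term: ξ·ΔH°_rxn = 10.238 × 62.3 = 637.85 kJ/s
Sensible, feed 155→25 °C: -440.15 kJ/s
Outlet flows (mol/s): A 5.9616, B 10.238, H₂O 10.238
Sensible, products 25→202 °C: 537.67 kJ/s
Q = ΔH = 735.37 kJ/s = 735.37 kW
Heat supplied = 44122 kJ/min

Q_in = 44100 kJ/min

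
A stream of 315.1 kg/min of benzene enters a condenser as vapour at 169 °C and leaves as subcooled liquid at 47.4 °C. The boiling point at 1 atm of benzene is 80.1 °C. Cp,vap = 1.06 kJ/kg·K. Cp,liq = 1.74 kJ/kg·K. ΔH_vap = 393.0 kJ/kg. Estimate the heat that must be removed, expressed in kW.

Q_c = 2860 kW

vapour 169→80.1 °C: -94.234 kJ/kg
condensation at 80.1 °C: -393 kJ/kg
liquid 80.1→47.4 °C: -56.898 kJ/kg
Δh = -94.234 + -393 + -56.898 = -544.13 kJ/kg
Q = ṁ·Δh = 315.1 kg/min × -544.13 kJ/kg = -171460 kJ/min
|Q| = 2857.6 kW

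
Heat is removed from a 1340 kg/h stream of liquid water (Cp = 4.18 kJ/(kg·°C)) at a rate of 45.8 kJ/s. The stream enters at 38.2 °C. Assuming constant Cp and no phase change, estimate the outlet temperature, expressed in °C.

T_out = 8.76 °C

Q = 45.8 kJ/s = 164880 kJ/h
ΔT = Q/(ṁ·Cp) = 164880/(1340×4.18) = 29.437 K
T_out = 38.2 − 29.437 = 8.7635 °C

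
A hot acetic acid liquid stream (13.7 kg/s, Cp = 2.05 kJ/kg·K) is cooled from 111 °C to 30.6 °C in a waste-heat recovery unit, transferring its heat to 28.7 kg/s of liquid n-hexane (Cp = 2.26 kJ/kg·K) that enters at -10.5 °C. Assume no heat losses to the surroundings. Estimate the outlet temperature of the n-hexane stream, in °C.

T_c,out = 24.3 °C

Heat released by hot stream: Q = 13.7 × 2.05 × (111 − 30.6) = 2258 kJ/s
Energy balance on cold side (adiabatic exchanger): Q = ṁ_c·Cp_c·(T_c,out − T_c,in)
T_c,out = -10.5 + 2258/(28.7 × 2.26) = 24.313 °C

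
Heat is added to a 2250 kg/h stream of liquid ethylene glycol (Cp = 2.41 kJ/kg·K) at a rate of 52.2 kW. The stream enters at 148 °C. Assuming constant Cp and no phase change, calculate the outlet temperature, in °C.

T_out = 183 °C

Q = 52.2 kW = 187920 kJ/h
ΔT = Q/(ṁ·Cp) = 187920/(2250×2.41) = 34.656 K
T_out = 148 + 34.656 = 182.66 °C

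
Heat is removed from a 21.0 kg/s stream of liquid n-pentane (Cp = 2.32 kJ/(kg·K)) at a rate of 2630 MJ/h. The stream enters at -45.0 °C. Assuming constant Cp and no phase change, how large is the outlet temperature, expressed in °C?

Q = 2630 MJ/h = 730.56 kJ/s
ΔT = Q/(ṁ·Cp) = 730.56/(21.0×2.32) = 14.995 K
T_out = -45.0 − 14.995 = -59.995 °C

T_out = -60.0 °C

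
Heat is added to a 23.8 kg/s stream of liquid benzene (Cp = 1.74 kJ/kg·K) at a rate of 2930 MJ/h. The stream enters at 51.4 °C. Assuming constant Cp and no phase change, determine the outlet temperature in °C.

Q = 2930 MJ/h = 813.89 kJ/s
ΔT = Q/(ṁ·Cp) = 813.89/(23.8×1.74) = 19.653 K
T_out = 51.4 + 19.653 = 71.053 °C

T_out = 71.1 °C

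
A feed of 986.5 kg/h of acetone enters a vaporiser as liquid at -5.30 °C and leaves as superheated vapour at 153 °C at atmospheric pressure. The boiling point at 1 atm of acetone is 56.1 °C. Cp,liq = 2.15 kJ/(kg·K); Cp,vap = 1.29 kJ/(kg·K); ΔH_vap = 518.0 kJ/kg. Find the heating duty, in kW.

liquid -5.30→56.1 °C: 132.01 kJ/kg
vaporisation at 56.1 °C: 518 kJ/kg
vapour 56.1→153 °C: 125 kJ/kg
Δh = 132.01 + 518 + 125 = 775.01 kJ/kg
Q = ṁ·Δh = 986.5 kg/h × 775.01 kJ/kg = 764550 kJ/h
|Q| = 212.37 kW

Q = 212 kW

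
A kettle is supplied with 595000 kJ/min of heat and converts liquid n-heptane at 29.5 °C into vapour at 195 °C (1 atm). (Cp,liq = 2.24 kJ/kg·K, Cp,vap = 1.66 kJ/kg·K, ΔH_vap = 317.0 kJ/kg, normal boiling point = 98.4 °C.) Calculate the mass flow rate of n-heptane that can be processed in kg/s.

Δh = 2.24×(98.4−29.5) + 317.0 + 1.66×(195−98.4) = 631.69 kJ/kg
Q = 595000 kJ/min = 9916.7 kJ/s = 9916.7 kJ/s
ṁ = Q/Δh = 9916.7 / 631.69 = 15.699 kg/s

ṁ = 15.7 kg/s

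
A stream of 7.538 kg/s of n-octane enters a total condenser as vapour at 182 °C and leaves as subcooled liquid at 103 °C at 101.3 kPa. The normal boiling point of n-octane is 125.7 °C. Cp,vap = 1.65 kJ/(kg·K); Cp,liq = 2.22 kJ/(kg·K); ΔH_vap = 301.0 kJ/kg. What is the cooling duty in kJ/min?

Q_c = 201000 kJ/min

vapour 182→125.7 °C: -92.895 kJ/kg
condensation at 125.7 °C: -301 kJ/kg
liquid 125.7→103 °C: -50.394 kJ/kg
Δh = -92.895 + -301 + -50.394 = -444.29 kJ/kg
Q = ṁ·Δh = 7.538 kg/s × -444.29 kJ/kg = -3349.1 kJ/s
|Q| = 3349.1 kW = 200940 kJ/min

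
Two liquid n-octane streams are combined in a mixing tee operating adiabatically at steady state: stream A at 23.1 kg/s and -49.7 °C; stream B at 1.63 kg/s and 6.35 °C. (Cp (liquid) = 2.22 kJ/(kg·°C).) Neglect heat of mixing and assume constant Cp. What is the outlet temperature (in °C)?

Adiabatic, steady state ⇒ Σ ṁᵢCp,ᵢ(T_out − Tᵢ) = 0
T_out = Σ ṁᵢCp,ᵢTᵢ / Σ ṁᵢCp,ᵢ
      = -2525.7 / 54.901 = -46.006 °C

T_out = -46.0 °C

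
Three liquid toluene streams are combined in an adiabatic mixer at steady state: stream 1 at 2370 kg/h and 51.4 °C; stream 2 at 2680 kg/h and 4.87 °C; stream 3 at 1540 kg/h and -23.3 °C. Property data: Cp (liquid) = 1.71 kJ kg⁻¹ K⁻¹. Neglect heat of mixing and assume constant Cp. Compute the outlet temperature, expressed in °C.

No heat crosses the boundary, so H_out = H_in.
Σ ṁᵢCp,ᵢTᵢ = 2370×1.71×51.4 + 2680×1.71×4.87 + 1540×1.71×-23.3 = 169270
Σ ṁᵢCp,ᵢ = 2370×1.71 + 2680×1.71 + 1540×1.71 = 11269
T_out = 169270 / 11269 = 15.021 °C

T_out = 15.0 °C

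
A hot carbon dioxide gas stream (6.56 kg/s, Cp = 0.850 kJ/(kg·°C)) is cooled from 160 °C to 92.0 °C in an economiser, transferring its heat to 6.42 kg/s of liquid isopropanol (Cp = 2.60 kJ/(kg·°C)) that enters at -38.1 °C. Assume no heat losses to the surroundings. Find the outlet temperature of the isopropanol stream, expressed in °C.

Heat released by hot stream: Q = 6.56 × 0.850 × (160 − 92.0) = 379.17 kJ/s
Energy balance on cold side (adiabatic exchanger): Q = ṁ_c·Cp_c·(T_c,out − T_c,in)
T_c,out = -38.1 + 379.17/(6.42 × 2.60) = -15.384 °C

T_c,out = -15.4 °C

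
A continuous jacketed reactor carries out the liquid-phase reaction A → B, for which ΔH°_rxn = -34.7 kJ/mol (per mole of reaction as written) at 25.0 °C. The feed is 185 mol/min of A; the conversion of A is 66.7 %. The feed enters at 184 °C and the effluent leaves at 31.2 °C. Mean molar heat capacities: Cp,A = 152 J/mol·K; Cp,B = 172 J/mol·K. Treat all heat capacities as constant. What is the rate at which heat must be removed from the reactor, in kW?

Extent of reaction ξ = 0.667 × 185 = 123.4 mol/min
Reaction term: ξ·ΔH°_rxn = 123.4 × -34.7 = -4281.8 kJ/min
Sensible, feed 184→25 °C: -4471.1 kJ/min
Outlet flows (mol/min): A 61.605, B 123.4
Sensible, products 25→31.2 °C: 189.64 kJ/min
Q = ΔH = -8563.2 kJ/min = -142.72 kW
Heat removed = 142.72 kW

Q_out = 143 kW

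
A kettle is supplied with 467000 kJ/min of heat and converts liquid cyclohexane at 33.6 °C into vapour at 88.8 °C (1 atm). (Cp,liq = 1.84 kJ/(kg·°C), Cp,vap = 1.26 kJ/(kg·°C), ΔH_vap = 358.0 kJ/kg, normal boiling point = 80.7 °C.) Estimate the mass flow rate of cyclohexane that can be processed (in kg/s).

Δh = 1.84×(80.7−33.6) + 358.0 + 1.26×(88.8−80.7) = 454.87 kJ/kg
Q = 467000 kJ/min = 7783.3 kJ/s = 7783.3 kJ/s
ṁ = Q/Δh = 7783.3 / 454.87 = 17.111 kg/s

ṁ = 17.1 kg/s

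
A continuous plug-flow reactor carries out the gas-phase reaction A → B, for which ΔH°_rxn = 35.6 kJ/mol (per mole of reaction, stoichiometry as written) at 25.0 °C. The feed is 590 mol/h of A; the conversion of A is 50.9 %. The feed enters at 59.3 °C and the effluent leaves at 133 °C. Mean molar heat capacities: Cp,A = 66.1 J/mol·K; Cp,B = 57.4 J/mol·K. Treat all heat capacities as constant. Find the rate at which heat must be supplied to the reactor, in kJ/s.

Q_in = 3.69 kJ/s

Extent of reaction ξ = 0.509 × 590 = 300.31 mol/h
Reaction term: ξ·ΔH°_rxn = 300.31 × 35.6 = 10691 kJ/h
Sensible, feed 59.3→25 °C: -1337.7 kJ/h
Outlet flows (mol/h): A 289.69, B 300.31
Sensible, products 25→133 °C: 3929.7 kJ/h
Q = ΔH = 13283 kJ/h = 3.6897 kW
Heat supplied = 3.6897 kJ/s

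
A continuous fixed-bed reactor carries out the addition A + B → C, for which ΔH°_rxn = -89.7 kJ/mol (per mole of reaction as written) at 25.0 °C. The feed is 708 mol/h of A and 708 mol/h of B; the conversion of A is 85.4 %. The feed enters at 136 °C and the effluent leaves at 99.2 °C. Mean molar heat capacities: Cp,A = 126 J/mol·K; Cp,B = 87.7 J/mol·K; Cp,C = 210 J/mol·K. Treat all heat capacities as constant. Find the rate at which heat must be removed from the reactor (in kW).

Extent of reaction ξ = 0.854 × 708 = 604.63 mol/h
Reaction term: ξ·ΔH°_rxn = 604.63 × -89.7 = -54235 kJ/h
Sensible, feed 136→25 °C: -16794 kJ/h
Outlet flows (mol/h): A 103.37, B 103.37, C 604.63
Sensible, products 25→99.2 °C: 11060 kJ/h
Q = ΔH = -59969 kJ/h = -16.658 kW
Heat removed = 16.658 kW

Q_out = 16.7 kW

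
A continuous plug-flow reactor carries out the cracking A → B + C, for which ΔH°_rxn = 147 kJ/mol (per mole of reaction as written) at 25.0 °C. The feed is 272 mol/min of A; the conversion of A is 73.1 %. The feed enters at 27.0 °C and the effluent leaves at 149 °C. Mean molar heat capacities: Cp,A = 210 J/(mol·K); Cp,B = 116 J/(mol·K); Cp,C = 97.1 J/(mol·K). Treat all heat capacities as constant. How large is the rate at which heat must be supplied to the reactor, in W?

Q_in = 605000 W

Extent of reaction ξ = 0.731 × 272 = 198.83 mol/min
Reaction term: ξ·ΔH°_rxn = 198.83 × 147 = 29228 kJ/min
Sensible, feed 27.0→25 °C: -114.24 kJ/min
Outlet flows (mol/min): A 73.168, B 198.83, C 198.83
Sensible, products 25→149 °C: 7159.3 kJ/min
Q = ΔH = 36273 kJ/min = 604.56 kW
Heat supplied = 604560 W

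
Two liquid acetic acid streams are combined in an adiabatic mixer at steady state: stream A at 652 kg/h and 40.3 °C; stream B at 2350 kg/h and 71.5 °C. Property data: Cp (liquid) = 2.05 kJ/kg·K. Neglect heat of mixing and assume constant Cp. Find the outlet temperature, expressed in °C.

Energy balance with Q = 0: Σ ṁᵢCp,ᵢ(T_out − Tᵢ) = 0
T_out = Σ ṁᵢCp,ᵢTᵢ / Σ ṁᵢCp,ᵢ
      = 398320 / 6154.1 = 64.724 °C

T_out = 64.7 °C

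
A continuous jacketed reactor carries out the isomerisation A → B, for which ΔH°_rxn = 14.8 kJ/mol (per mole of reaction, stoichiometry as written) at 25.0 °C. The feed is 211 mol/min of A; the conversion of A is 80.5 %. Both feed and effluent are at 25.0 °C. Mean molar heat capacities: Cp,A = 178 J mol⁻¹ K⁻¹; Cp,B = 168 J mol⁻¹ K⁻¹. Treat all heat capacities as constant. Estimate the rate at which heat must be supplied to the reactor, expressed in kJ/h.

Q_in = 151000 kJ/h

Extent of reaction ξ = 0.805 × 211 = 169.86 mol/min
Reaction term: ξ·ΔH°_rxn = 169.86 × 14.8 = 2513.9 kJ/min
Q = ΔH = 2513.9 kJ/min = 41.898 kW
Heat supplied = 150830 kJ/h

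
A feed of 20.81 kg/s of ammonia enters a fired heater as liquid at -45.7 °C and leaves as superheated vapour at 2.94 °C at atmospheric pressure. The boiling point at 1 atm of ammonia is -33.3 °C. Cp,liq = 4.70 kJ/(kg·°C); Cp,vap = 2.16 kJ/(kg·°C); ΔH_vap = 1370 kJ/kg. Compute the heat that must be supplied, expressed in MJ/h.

liquid -45.7→-33.3 °C: 58.28 kJ/kg
vaporisation at -33.3 °C: 1370 kJ/kg
vapour -33.3→2.94 °C: 78.278 kJ/kg
Δh = 58.28 + 1370 + 78.278 = 1506.6 kJ/kg
Q = ṁ·Δh = 20.81 kg/s × 1506.6 kJ/kg = 31351 kJ/s
|Q| = 31351 kW = 112870 MJ/h

Q = 113000 MJ/h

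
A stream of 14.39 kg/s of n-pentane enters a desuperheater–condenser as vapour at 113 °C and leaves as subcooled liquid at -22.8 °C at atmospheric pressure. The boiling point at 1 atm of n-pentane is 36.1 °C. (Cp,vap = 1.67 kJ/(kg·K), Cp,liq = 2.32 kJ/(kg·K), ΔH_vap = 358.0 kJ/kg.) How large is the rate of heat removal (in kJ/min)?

Q_c = 538000 kJ/min

vapour 113→36.1 °C: -128.42 kJ/kg
condensation at 36.1 °C: -358 kJ/kg
liquid 36.1→-22.8 °C: -136.65 kJ/kg
Δh = -128.42 + -358 + -136.65 = -623.07 kJ/kg
Q = ṁ·Δh = 14.39 kg/s × -623.07 kJ/kg = -8966 kJ/s
|Q| = 8966 kW = 537960 kJ/min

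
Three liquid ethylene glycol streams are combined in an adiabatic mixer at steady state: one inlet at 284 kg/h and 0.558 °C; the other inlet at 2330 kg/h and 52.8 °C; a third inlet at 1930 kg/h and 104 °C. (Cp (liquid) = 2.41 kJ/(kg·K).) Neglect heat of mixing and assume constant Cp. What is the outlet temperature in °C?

No heat crosses the boundary, so H_out = H_in.
T_out = Σ ṁᵢCp,ᵢTᵢ / Σ ṁᵢCp,ᵢ
      = 780600 / 10951 = 71.281 °C

T_out = 71.3 °C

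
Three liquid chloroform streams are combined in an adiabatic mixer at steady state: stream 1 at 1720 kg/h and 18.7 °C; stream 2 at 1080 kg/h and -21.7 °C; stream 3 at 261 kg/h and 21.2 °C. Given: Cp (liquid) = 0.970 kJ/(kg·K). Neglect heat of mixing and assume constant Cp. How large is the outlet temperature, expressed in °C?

T_out = 4.66 °C

Energy balance with Q = 0: Σ ṁᵢCp,ᵢ(T_out − Tᵢ) = 0
T_out = Σ ṁᵢCp,ᵢTᵢ / Σ ṁᵢCp,ᵢ
      = 13833 / 2969.2 = 4.659 °C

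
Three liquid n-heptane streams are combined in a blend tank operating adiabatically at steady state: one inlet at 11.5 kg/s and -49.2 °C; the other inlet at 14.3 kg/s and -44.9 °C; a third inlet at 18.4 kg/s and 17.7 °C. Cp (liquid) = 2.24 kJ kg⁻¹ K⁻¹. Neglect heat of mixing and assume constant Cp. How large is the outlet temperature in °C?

No heat crosses the boundary, so H_out = H_in.
T_out = Σ ṁᵢCp,ᵢTᵢ / Σ ṁᵢCp,ᵢ
      = -1976.1 / 99.008 = -19.959 °C

T_out = -20.0 °C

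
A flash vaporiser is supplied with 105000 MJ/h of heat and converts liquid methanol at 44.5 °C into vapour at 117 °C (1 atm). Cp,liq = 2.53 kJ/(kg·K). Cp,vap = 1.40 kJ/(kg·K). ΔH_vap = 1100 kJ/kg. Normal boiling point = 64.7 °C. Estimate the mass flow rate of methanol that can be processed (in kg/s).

Δh = 2.53×(64.7−44.5) + 1100 + 1.40×(117−64.7) = 1224.3 kJ/kg
Q = 105000 MJ/h = 29167 kJ/s = 29167 kJ/s
ṁ = Q/Δh = 29167 / 1224.3 = 23.823 kg/s

ṁ = 23.8 kg/s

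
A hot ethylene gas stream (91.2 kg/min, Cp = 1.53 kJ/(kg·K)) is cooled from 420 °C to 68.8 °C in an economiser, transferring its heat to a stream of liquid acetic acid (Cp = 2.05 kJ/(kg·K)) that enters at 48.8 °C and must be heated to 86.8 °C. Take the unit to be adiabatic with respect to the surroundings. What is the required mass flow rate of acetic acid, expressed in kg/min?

ṁ_c = 629 kg/min

Heat released by hot stream: Q = 91.2 × 1.53 × (420 − 68.8) = 49005 kJ/min
Energy balance on cold side (adiabatic exchanger): Q = ṁ_c·Cp_c·(T_c,out − T_c,in)
ṁ_c = 49005 / [2.05 × (86.8 − 48.8)] = 629.08 kg/min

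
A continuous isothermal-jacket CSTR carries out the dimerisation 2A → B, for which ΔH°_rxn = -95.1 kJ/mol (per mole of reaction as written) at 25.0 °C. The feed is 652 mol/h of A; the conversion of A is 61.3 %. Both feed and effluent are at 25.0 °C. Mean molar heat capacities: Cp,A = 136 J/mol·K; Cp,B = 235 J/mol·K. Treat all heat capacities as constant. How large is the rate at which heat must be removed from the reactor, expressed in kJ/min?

Extent of reaction ξ = 0.613 × 652 / 2 = 199.84 mol/h
Reaction term: ξ·ΔH°_rxn = 199.84 × -95.1 = -19005 kJ/h
Q = ΔH = -19005 kJ/h = -5.2791 kW
Heat removed = 316.74 kJ/min

Q_out = 317 kJ/min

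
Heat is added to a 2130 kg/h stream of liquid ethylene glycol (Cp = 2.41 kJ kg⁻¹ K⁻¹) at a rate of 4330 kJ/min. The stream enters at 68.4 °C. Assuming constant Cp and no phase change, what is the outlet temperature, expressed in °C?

Q = 4330 kJ/min = 259800 kJ/h
ΔT = Q/(ṁ·Cp) = 259800/(2130×2.41) = 50.611 K
T_out = 68.4 + 50.611 = 119.01 °C

T_out = 119 °C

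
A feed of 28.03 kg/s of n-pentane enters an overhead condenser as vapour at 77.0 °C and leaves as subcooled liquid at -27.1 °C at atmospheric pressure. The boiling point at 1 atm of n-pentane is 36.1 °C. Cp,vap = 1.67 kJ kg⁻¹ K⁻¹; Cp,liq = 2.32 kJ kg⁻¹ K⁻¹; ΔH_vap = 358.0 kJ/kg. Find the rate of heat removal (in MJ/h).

Q_c = 57800 MJ/h

vapour 77.0→36.1 °C: -68.303 kJ/kg
condensation at 36.1 °C: -358 kJ/kg
liquid 36.1→-27.1 °C: -146.62 kJ/kg
Δh = -68.303 + -358 + -146.62 = -572.93 kJ/kg
Q = ṁ·Δh = 28.03 kg/s × -572.93 kJ/kg = -16059 kJ/s
|Q| = 16059 kW = 57813 MJ/h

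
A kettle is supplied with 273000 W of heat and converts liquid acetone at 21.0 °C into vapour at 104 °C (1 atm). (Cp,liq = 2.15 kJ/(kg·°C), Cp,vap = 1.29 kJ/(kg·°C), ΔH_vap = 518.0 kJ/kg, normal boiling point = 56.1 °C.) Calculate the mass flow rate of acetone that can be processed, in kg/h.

ṁ = 1500 kg/h

Δh = 2.15×(56.1−21.0) + 518.0 + 1.29×(104−56.1) = 655.26 kJ/kg
Q = 273000 W = 273 kJ/s = 982800 kJ/h
ṁ = Q/Δh = 982800 / 655.26 = 1499.9 kg/h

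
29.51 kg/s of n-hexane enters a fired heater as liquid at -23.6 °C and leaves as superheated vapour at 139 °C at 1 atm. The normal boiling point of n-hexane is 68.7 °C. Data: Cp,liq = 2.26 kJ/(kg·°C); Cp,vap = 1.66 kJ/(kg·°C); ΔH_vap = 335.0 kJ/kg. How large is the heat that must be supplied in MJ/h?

Q = 70100 MJ/h

liquid -23.6→68.7 °C: 208.6 kJ/kg
vaporisation at 68.7 °C: 335 kJ/kg
vapour 68.7→139 °C: 116.7 kJ/kg
Δh = 208.6 + 335 + 116.7 = 660.3 kJ/kg
Q = ṁ·Δh = 29.51 kg/s × 660.3 kJ/kg = 19485 kJ/s
|Q| = 19485 kW = 70147 MJ/h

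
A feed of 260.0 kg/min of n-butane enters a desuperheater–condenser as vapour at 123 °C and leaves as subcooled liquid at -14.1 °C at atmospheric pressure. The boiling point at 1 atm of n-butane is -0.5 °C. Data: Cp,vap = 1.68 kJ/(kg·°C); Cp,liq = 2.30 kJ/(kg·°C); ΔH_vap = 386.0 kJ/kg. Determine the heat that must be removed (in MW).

vapour 123→-0.5 °C: -207.48 kJ/kg
condensation at -0.5 °C: -386 kJ/kg
liquid -0.5→-14.1 °C: -31.28 kJ/kg
Δh = -207.48 + -386 + -31.28 = -624.76 kJ/kg
Q = ṁ·Δh = 260.0 kg/min × -624.76 kJ/kg = -162440 kJ/min
|Q| = 2707.3 kW = 2.7073 MW

Q_c = 2.71 MW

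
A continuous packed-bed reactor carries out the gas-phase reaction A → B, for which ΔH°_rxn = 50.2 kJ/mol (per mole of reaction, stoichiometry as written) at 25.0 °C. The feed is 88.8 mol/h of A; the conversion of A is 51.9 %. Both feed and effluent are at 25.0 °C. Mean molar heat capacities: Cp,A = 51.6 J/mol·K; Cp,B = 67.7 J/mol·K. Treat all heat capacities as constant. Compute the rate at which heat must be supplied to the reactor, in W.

Extent of reaction ξ = 0.519 × 88.8 = 46.087 mol/h
Reaction term: ξ·ΔH°_rxn = 46.087 × 50.2 = 2313.6 kJ/h
Q = ΔH = 2313.6 kJ/h = 0.64266 kW
Heat supplied = 642.66 W

Q_in = 643 W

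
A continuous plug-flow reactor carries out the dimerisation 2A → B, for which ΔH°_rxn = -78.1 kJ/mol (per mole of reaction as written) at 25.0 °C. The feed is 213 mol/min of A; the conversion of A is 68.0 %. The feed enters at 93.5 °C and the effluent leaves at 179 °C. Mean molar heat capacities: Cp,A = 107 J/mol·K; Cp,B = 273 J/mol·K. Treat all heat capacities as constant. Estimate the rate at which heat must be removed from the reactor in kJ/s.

Extent of reaction ξ = 0.680 × 213 / 2 = 72.42 mol/min
Reaction term: ξ·ΔH°_rxn = 72.42 × -78.1 = -5656 kJ/min
Sensible, feed 93.5→25 °C: -1561.2 kJ/min
Outlet flows (mol/min): A 68.16, B 72.42
Sensible, products 25→179 °C: 4167.8 kJ/min
Q = ΔH = -3049.4 kJ/min = -50.823 kW
Heat removed = 50.823 kJ/s

Q_out = 50.8 kJ/s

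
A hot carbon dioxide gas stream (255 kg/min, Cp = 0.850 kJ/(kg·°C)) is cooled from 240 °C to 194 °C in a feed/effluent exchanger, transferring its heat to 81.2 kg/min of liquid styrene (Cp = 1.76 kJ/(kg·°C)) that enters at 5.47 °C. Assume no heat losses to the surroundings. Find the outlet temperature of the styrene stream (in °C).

Heat released by hot stream: Q = 255 × 0.850 × (240 − 194) = 9970.5 kJ/min
Energy balance on cold side (adiabatic exchanger): Q = ṁ_c·Cp_c·(T_c,out − T_c,in)
T_c,out = 5.47 + 9970.5/(81.2 × 1.76) = 75.237 °C

T_c,out = 75.2 °C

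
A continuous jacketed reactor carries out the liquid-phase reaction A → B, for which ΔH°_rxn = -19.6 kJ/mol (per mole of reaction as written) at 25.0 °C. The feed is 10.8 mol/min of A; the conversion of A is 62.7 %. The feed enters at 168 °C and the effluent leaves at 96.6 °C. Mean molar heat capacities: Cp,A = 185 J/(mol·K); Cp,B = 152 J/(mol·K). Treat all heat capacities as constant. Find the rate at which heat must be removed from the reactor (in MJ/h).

Extent of reaction ξ = 0.627 × 10.8 = 6.7716 mol/min
Reaction term: ξ·ΔH°_rxn = 6.7716 × -19.6 = -132.72 kJ/min
Sensible, feed 168→25 °C: -285.71 kJ/min
Outlet flows (mol/min): A 4.0284, B 6.7716
Sensible, products 25→96.6 °C: 127.06 kJ/min
Q = ΔH = -291.38 kJ/min = -4.8563 kW
Heat removed = 17.483 MJ/h

Q_out = 17.5 MJ/h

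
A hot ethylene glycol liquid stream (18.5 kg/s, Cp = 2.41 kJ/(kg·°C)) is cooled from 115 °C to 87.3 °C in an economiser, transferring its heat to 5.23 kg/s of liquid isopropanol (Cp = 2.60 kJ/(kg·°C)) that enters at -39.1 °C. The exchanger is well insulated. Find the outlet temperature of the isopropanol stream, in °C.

T_c,out = 51.7 °C

Heat released by hot stream: Q = 18.5 × 2.41 × (115 − 87.3) = 1235 kJ/s
Energy balance on cold side (adiabatic exchanger): Q = ṁ_c·Cp_c·(T_c,out − T_c,in)
T_c,out = -39.1 + 1235/(5.23 × 2.60) = 51.723 °C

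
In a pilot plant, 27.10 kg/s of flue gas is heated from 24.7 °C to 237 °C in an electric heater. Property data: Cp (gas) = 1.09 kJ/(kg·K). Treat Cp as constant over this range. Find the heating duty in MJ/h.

Q = 22600 MJ/h

Q = ṁ·Cp·ΔT = 27.10 × 1.09 × (237 − 24.7) = 6271.1 kJ/s
Heating duty = 22576 MJ/h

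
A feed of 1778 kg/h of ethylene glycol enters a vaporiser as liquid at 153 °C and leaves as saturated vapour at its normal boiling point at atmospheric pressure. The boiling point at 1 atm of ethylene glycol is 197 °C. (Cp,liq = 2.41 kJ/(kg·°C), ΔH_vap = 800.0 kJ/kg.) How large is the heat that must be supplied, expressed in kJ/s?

liquid 153→197 °C: 106.04 kJ/kg
vaporisation at 197 °C: 800 kJ/kg
Δh = 106.04 + 800 = 906.04 kJ/kg
Q = ṁ·Δh = 1778 kg/h × 906.04 kJ/kg = 1.6109e+06 kJ/h
|Q| = 447.48 kW

Q = 447 kJ/s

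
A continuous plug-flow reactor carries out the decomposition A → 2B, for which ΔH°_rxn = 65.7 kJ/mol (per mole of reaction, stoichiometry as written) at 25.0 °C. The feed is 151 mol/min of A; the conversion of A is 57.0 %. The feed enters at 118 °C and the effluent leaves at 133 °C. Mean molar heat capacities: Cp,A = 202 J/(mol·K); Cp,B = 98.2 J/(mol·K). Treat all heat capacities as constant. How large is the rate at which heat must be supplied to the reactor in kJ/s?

Extent of reaction ξ = 0.570 × 151 = 86.07 mol/min
Reaction term: ξ·ΔH°_rxn = 86.07 × 65.7 = 5654.8 kJ/min
Sensible, feed 118→25 °C: -2836.7 kJ/min
Outlet flows (mol/min): A 64.93, B 172.14
Sensible, products 25→133 °C: 3242.2 kJ/min
Q = ΔH = 6060.3 kJ/min = 101 kW
Heat supplied = 101 kJ/s

Q_in = 101 kJ/s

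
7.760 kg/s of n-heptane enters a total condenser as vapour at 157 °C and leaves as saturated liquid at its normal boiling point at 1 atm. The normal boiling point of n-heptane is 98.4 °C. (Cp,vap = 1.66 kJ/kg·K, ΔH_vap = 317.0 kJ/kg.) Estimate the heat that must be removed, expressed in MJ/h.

Q_c = 11600 MJ/h

vapour 157→98.4 °C: -97.276 kJ/kg
condensation at 98.4 °C: -317 kJ/kg
Δh = -97.276 + -317 = -414.28 kJ/kg
Q = ṁ·Δh = 7.760 kg/s × -414.28 kJ/kg = -3214.8 kJ/s
|Q| = 3214.8 kW = 11573 MJ/h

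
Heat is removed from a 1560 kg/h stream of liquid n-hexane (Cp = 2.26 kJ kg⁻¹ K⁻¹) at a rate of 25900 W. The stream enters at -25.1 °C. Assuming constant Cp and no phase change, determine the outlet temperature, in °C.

T_out = -51.5 °C

Q = 25900 W = 93240 kJ/h
ΔT = Q/(ṁ·Cp) = 93240/(1560×2.26) = 26.447 K
T_out = -25.1 − 26.447 = -51.547 °C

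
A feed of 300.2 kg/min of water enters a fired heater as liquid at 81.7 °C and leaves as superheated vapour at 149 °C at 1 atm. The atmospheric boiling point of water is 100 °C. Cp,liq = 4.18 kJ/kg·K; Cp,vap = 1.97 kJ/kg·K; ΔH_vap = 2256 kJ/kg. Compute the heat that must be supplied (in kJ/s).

Q = 12200 kJ/s

liquid 81.7→100 °C: 76.494 kJ/kg
vaporisation at 100 °C: 2256 kJ/kg
vapour 100→149 °C: 96.53 kJ/kg
Δh = 76.494 + 2256 + 96.53 = 2429 kJ/kg
Q = ṁ·Δh = 300.2 kg/min × 2429 kJ/kg = 729190 kJ/min
|Q| = 12153 kW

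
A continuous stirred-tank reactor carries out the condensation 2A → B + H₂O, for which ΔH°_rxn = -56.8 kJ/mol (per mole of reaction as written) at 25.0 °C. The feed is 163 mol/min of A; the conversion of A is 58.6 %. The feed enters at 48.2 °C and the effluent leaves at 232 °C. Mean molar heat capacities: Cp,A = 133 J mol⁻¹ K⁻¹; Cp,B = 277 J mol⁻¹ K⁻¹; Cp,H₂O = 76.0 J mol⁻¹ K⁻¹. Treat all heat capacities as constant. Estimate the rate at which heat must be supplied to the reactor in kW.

Extent of reaction ξ = 0.586 × 163 / 2 = 47.759 mol/min
Reaction term: ξ·ΔH°_rxn = 47.759 × -56.8 = -2712.7 kJ/min
Sensible, feed 48.2→25 °C: -502.95 kJ/min
Outlet flows (mol/min): A 67.482, B 47.759, H₂O 47.759
Sensible, products 25→232 °C: 5347.6 kJ/min
Q = ΔH = 2132 kJ/min = 35.533 kW
Heat supplied = 35.533 kW

Q_in = 35.5 kW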